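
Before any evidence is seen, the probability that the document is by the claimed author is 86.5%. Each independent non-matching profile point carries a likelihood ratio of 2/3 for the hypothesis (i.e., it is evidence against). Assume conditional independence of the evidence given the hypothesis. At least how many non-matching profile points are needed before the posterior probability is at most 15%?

9

Prior odds: 0.865 ÷ 0.135 = 173/27.
Likelihood ratio per non-matching profile point = 2/3.
Target odds: 0.15 ÷ 0.85 = 3/17.
Need (173/27) × (2/3)ⁿ ≤ 3/17, i.e. (2/3)ⁿ ≤ 81/2941.
(2/3)⁸ = 256/6561 is still above 81/2941 but (2/3)⁹ = 512/19683 is at or below it, so n = 9.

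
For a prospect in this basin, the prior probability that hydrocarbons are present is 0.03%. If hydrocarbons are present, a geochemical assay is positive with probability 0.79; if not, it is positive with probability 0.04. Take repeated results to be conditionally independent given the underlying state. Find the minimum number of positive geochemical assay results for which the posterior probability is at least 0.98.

Prior odds = 0.0003/0.9997 = 3/9997.
Likelihood ratio of a positive = 0.79/0.04 = 19.75.
Target odds: 0.98 ÷ 0.02 = 49.
Require 19.75ⁿ ≥ 49 ÷ (3/9997) = 489853/3.
19.75⁴ = 38950081/256 falls short of 489853/3 but 19.75⁵ ≈3.00494e+06 reaches it, so n = 5.

5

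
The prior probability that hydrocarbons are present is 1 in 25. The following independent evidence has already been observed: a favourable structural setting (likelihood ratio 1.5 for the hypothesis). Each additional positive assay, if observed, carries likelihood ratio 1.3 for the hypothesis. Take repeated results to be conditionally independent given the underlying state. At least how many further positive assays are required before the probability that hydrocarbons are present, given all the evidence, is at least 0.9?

Prior odds = 0.04/0.96 = 1/24.
Bayes factor of the evidence already in hand = 1.5.
Odds after that evidence = (1/24) × 1.5 = 0.0625.
Target odds = 0.9/0.1 = 9.
Need 1.3ⁿ ≥ 9 ÷ 0.0625 = 144.
1.3¹⁸ ≈112.455 falls short of 144 but 1.3¹⁹ ≈146.192 reaches it, so n = 19.

19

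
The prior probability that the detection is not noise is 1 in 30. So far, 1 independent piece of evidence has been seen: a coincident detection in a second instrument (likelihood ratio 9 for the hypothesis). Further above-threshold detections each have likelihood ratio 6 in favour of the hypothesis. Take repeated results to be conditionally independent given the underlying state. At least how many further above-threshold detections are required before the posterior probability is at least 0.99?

Prior odds = (1/30)/(29/30) = 1/29.
Bayes factor of the evidence already in hand = 9.
Odds after that evidence = (1/29) × 9 = 9/29.
Target odds = 0.99/0.01 = 99.
Need 6ⁿ ≥ 99 ÷ (9/29) = 319.
6³ = 216 falls short of 319 but 6⁴ = 1296 reaches it, so n = 4.

4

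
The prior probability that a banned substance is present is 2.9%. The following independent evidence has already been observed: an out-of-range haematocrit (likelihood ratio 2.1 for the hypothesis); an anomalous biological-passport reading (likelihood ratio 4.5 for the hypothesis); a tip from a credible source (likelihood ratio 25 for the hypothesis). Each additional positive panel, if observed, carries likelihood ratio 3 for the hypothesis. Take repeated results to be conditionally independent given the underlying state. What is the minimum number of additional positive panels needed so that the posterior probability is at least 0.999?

Prior odds = 0.029/0.971 = 29/971.
Combined Bayes factor of the evidence already in hand = 2.1 × 4.5 × 25 = 236.25.
Odds after that evidence = (29/971) × 236.25 = 27405/3884.
Target odds = 0.999/0.001 = 999.
Need 3ⁿ ≥ 999 ÷ (27405/3884) = 143708/1015.
3⁴ = 81 falls short of 143708/1015 but 3⁵ = 243 reaches it, so n = 5.

5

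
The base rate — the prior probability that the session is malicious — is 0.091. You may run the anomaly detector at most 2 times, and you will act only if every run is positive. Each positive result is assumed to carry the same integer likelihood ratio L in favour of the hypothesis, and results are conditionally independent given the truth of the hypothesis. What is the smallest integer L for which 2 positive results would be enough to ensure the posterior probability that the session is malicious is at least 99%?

32

Prior odds = 0.091/0.909 = 91/909.
Target odds = 0.99/0.01 = 99.
Need L² ≥ 99 ÷ (91/909) = 89991/91.
31² = 961 < 89991/91 ≤ 1024 = 32², so L = 32.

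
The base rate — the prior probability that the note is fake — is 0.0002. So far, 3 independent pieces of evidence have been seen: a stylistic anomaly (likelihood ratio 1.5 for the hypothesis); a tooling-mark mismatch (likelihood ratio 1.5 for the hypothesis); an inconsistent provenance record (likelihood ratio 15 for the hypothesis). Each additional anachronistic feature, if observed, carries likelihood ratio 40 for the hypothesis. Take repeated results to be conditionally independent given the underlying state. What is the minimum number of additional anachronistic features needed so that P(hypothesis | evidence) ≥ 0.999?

4

Prior odds = 0.0002/0.9998 = 1/4999.
Combined Bayes factor of the evidence already in hand = 1.5 × 1.5 × 15 = 33.75.
Odds after that evidence = (1/4999) × 33.75 = 135/19996.
Target odds = 0.999/0.001 = 999.
Need 40ⁿ ≥ 999 ÷ (135/19996) = 147970.4.
40³ = 64000 falls short of 147970.4 but 40⁴ = 2560000 reaches it, so n = 4.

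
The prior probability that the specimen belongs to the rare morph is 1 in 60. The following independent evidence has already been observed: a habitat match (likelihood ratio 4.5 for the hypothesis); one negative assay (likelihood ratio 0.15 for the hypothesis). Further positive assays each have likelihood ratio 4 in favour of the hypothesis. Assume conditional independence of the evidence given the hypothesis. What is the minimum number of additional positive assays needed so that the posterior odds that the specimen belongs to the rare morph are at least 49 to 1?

Prior odds = (1/60)/(59/60) = 1/59.
Combined Bayes factor of the evidence already in hand = 4.5 × 0.15 = 0.675.
Odds after that evidence = (1/59) × 0.675 = 27/2360.
Target odds = 49.
Need 4ⁿ ≥ 49 ÷ (27/2360) = 115640/27.
4⁶ = 4096 falls short of 115640/27 but 4⁷ = 16384 reaches it, so n = 7.

7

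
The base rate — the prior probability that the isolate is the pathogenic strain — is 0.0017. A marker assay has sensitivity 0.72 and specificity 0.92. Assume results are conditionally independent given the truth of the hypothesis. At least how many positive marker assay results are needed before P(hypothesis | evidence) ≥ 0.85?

Prior odds = 0.0017/0.9983 = 17/9983.
False-positive rate = 1 − 0.92 = 0.08; likelihood ratio of a positive = 0.72/0.08 = 9.
Target odds: 0.85 ÷ 0.15 = 17/3.
Require 9ⁿ ≥ 17/3 ÷ (17/9983) = 9983/3.
9³ = 729 falls short of 9983/3 but 9⁴ = 6561 reaches it, so n = 4.

4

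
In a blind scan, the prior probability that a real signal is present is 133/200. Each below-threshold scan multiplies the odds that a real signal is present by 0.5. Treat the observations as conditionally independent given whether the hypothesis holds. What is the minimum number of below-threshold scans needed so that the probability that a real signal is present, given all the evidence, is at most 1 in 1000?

11

Prior odds: 0.665 ÷ 0.335 = 133/67.
Likelihood ratio per below-threshold scan = 0.5.
Target posterior odds = 0.001/0.999 = 1/999.
Require 0.5ⁿ ≤ 1/999 ÷ (133/67) = 67/132867.
0.5¹⁰ = 1/1024 is still above 67/132867 but 0.5¹¹ = 1/2048 is at or below it, so n = 11.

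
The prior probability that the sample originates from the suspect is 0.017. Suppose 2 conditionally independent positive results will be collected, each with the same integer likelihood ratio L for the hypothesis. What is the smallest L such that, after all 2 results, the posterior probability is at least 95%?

Prior odds = 0.017/0.983 = 17/983.
Target odds = 0.95/0.05 = 19.
Need L² ≥ 19 ÷ (17/983) = 18677/17.
33² = 1089 < 18677/17 ≤ 1156 = 34², so L = 34.

34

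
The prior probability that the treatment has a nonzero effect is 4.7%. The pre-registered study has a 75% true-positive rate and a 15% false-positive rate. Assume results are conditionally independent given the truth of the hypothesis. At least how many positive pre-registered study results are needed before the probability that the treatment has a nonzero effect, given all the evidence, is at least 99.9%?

7

Prior odds = 0.047/0.953 = 47/953.
Likelihood ratio of a positive result = 0.75/0.15 = 5.
Target odds: 0.999 ÷ 0.001 = 999.
Require 5ⁿ ≥ 999 ÷ (47/953) = 952047/47.
5⁶ = 15625 falls short of 952047/47 but 5⁷ = 78125 reaches it, so n = 7.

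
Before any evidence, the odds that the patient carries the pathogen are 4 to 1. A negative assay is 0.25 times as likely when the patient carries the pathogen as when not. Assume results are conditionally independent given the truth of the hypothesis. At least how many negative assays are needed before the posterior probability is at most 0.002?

6

Prior odds = 4.
Likelihood ratio per negative assay = 0.25.
Target posterior odds = 0.002/0.998 = 1/499.
Require 0.25ⁿ ≤ 1/499 ÷ 4 = 1/1996.
0.25⁵ = 1/1024 is still above 1/1996 but 0.25⁶ = 1/4096 is at or below it, so n = 6.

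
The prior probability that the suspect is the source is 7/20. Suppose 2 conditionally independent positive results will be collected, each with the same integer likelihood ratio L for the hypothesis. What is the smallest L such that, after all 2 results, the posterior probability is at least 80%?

3

Prior odds = 0.35/0.65 = 7/13.
Target odds = 0.8/0.2 = 4.
Need L² ≥ 4 ÷ (7/13) = 52/7.
2² = 4 < 52/7 ≤ 9 = 3², so L = 3.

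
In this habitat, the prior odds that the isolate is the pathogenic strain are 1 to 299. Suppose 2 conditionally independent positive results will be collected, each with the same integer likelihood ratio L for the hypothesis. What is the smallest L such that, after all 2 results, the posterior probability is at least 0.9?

Prior odds = 1/299.
Target odds = 0.9/0.1 = 9.
Need L² ≥ 9 ÷ (1/299) = 2691.
51² = 2601 < 2691 ≤ 2704 = 52², so L = 52.

52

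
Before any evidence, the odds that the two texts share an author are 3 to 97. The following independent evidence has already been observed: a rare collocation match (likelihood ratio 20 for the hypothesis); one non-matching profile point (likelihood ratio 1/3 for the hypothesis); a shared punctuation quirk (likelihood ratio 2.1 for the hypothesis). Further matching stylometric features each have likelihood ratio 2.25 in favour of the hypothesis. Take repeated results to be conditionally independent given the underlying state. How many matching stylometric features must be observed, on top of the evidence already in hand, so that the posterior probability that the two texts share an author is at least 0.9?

Prior odds = 3/97.
Combined Bayes factor of the evidence already in hand = 20 × (1/3) × 2.1 = 14.
Odds after that evidence = (3/97) × 14 = 42/97.
Target odds = 0.9/0.1 = 9.
Need 2.25ⁿ ≥ 9 ÷ (42/97) = 291/14.
2.25³ = 11.390625 falls short of 291/14 but 2.25⁴ = 25.62890625 reaches it, so n = 4.

4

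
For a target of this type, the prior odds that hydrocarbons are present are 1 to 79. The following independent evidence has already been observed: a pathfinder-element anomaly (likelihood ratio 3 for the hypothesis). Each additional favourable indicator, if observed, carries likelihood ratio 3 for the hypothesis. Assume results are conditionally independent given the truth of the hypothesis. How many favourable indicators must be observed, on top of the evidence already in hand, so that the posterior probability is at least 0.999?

10

Prior odds = 1/79.
Bayes factor of the evidence already in hand = 3.
Odds after that evidence = (1/79) × 3 = 3/79.
Target odds = 0.999/0.001 = 999.
Need 3ⁿ ≥ 999 ÷ (3/79) = 26307.
3⁹ = 19683 falls short of 26307 but 3¹⁰ = 59049 reaches it, so n = 10.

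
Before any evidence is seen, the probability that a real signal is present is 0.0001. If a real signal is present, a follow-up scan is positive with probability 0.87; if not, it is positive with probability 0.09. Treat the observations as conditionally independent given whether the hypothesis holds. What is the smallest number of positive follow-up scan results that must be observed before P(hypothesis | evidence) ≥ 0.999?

Prior odds: 0.0001 ÷ 0.9999 = 1/9999.
Likelihood ratio of a positive = 0.87/0.09 = 29/3.
Target odds: 0.999 ÷ 0.001 = 999.
Require (29/3)ⁿ ≥ 999 ÷ (1/9999) = 9989001.
(29/3)⁷ ≈7.88746e+06 falls short of 9989001 but (29/3)⁸ ≈7.62455e+07 reaches it, so n = 8.

8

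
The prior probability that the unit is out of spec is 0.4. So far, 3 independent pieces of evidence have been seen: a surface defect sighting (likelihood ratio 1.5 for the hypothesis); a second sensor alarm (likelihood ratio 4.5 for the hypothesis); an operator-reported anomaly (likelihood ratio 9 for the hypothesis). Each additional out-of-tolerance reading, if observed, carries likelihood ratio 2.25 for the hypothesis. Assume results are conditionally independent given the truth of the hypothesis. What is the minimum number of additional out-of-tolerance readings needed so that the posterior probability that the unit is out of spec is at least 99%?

Prior odds = 0.4/0.6 = 2/3.
Combined Bayes factor of the evidence already in hand = 1.5 × 4.5 × 9 = 60.75.
Odds after that evidence = (2/3) × 60.75 = 40.5.
Target odds = 0.99/0.01 = 99.
Need 2.25ⁿ ≥ 99 ÷ 40.5 = 22/9.
2.25¹ = 2.25 falls short of 22/9 but 2.25² = 5.0625 reaches it, so n = 2.

2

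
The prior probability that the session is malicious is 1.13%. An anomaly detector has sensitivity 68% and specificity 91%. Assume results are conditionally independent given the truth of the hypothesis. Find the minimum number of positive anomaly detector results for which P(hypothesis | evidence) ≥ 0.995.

Prior odds: 0.0113 ÷ 0.9887 = 113/9887.
False-positive rate = 1 − 0.91 = 0.09; likelihood ratio of a positive = 0.68/0.09 = 68/9.
Target posterior odds = 0.995/0.005 = 199.
Require (68/9)ⁿ ≥ 199 ÷ (113/9887) = 1967513/113.
(68/9)⁴ = 21381376/6561 falls short of 1967513/113 but (68/9)⁵ ≈24622.5 reaches it, so n = 5.

5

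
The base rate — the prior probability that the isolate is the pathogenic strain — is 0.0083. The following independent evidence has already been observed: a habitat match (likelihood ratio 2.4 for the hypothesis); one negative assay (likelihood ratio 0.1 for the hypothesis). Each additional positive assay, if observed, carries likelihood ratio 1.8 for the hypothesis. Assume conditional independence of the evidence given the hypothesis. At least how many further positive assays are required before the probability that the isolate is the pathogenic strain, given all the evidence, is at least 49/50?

18

Prior odds = 0.0083/0.9917 = 83/9917.
Combined Bayes factor of the evidence already in hand = 2.4 × 0.1 = 0.24.
Odds after that evidence = (83/9917) × 0.24 = 498/247925.
Target odds = 0.98/0.02 = 49.
Need 1.8ⁿ ≥ 49 ÷ (498/247925) = 12148325/498.
1.8¹⁷ ≈21859.1 falls short of 12148325/498 but 1.8¹⁸ ≈39346.4 reaches it, so n = 18.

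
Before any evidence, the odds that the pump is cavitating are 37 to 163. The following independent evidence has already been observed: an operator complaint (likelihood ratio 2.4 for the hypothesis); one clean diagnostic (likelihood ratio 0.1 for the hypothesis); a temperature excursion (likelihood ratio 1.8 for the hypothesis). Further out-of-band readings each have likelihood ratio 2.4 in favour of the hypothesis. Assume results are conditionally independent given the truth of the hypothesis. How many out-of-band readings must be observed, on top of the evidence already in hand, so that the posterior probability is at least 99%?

Prior odds = 37/163.
Combined Bayes factor of the evidence already in hand = 2.4 × 0.1 × 1.8 = 0.432.
Odds after that evidence = (37/163) × 0.432 = 1998/20375.
Target odds = 0.99/0.01 = 99.
Need 2.4ⁿ ≥ 99 ÷ (1998/20375) = 224125/222.
2.4⁷ = 35831808/78125 falls short of 224125/222 but 2.4⁸ = 429981696/390625 reaches it, so n = 8.

8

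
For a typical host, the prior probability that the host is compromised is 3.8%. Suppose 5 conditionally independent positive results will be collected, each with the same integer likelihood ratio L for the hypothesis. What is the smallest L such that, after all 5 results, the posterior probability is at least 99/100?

Prior odds = 0.038/0.962 = 19/481.
Target odds = 0.99/0.01 = 99.
Need L⁵ ≥ 99 ÷ (19/481) = 47619/19.
4⁵ = 1024 < 47619/19 ≤ 3125 = 5⁵, so L = 5.

5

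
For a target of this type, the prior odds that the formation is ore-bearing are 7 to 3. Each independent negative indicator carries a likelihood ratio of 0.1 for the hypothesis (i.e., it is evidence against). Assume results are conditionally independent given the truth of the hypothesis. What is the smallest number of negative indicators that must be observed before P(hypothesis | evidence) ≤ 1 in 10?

2

Prior odds = 7/3.
Likelihood ratio per negative indicator = 0.1.
Target odds: 0.1 ÷ 0.9 = 1/9.
Need (7/3) × 0.1ⁿ ≤ 1/9, i.e. 0.1ⁿ ≤ 1/21.
0.1¹ = 0.1 is still above 1/21 but 0.1² = 0.01 is at or below it, so n = 2.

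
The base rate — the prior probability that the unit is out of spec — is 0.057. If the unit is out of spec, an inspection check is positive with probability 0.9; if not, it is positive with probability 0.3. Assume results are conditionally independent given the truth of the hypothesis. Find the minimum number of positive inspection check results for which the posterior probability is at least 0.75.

4

Prior odds = 0.057/0.943 = 57/943.
Likelihood ratio of a positive = 0.9/0.3 = 3.
Target posterior odds = 0.75/0.25 = 3.
Require 3ⁿ ≥ 3 ÷ (57/943) = 943/19.
3³ = 27 falls short of 943/19 but 3⁴ = 81 reaches it, so n = 4.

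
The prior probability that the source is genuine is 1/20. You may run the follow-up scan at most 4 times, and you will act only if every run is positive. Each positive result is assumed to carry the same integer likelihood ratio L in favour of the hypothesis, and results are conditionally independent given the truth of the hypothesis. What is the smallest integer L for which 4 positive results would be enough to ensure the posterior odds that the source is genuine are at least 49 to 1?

Prior odds = 0.05/0.95 = 1/19.
Target odds = 49.
Need L⁴ ≥ 49 ÷ (1/19) = 931.
5⁴ = 625 < 931 ≤ 1296 = 6⁴, so L = 6.

6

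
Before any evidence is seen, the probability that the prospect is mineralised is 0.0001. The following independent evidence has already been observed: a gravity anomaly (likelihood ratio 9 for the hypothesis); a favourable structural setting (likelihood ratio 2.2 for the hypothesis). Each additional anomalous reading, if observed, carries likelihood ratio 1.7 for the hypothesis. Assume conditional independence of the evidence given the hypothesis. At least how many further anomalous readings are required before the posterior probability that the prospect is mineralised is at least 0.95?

18

Prior odds = 0.0001/0.9999 = 1/9999.
Combined Bayes factor of the evidence already in hand = 9 × 2.2 = 19.8.
Odds after that evidence = (1/9999) × 19.8 = 1/505.
Target odds = 0.95/0.05 = 19.
Need 1.7ⁿ ≥ 19 ÷ (1/505) = 9595.
1.7¹⁷ ≈8272.4 falls short of 9595 but 1.7¹⁸ ≈14063.1 reaches it, so n = 18.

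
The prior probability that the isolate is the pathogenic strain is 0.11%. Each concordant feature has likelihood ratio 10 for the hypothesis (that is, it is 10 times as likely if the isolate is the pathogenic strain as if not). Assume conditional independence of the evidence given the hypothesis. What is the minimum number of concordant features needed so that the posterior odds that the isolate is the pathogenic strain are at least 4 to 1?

4

Prior odds: 0.0011 ÷ 0.9989 = 11/9989.
Likelihood ratio per concordant feature = 10.
Target odds = 4.
Need (11/9989) × 10ⁿ ≥ 4, i.e. 10ⁿ ≥ 39956/11.
10³ = 1000 falls short of 39956/11 but 10⁴ = 10000 reaches it, so n = 4.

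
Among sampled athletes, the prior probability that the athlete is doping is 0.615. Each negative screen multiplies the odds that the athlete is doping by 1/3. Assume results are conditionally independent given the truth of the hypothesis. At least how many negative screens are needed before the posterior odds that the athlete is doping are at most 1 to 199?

6

Prior odds: 0.615 ÷ 0.385 = 123/77.
Likelihood ratio per negative screen = 1/3.
Target odds = 1/199.
Need (123/77) × (1/3)ⁿ ≤ 1/199, i.e. (1/3)ⁿ ≤ 77/24477.
(1/3)⁵ = 1/243 is still above 77/24477 but (1/3)⁶ = 1/729 is at or below it, so n = 6.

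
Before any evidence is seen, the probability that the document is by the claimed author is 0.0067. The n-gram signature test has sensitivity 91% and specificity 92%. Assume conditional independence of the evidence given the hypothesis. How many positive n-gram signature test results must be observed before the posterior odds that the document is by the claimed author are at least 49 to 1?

Prior odds: 0.0067 ÷ 0.9933 = 67/9933.
False-positive rate = 1 − 0.92 = 0.08; likelihood ratio of a positive = 0.91/0.08 = 11.375.
Target odds = 49.
Need (67/9933) × 11.375ⁿ ≥ 49, i.e. 11.375ⁿ ≥ 486717/67.
11.375³ = 753571/512 falls short of 486717/67 but 11.375⁴ = 68574961/4096 reaches it, so n = 4.

4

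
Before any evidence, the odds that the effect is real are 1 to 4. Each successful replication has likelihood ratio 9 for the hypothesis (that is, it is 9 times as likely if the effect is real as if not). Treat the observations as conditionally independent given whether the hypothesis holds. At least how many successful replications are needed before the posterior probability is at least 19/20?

2

Prior odds = 0.25.
Likelihood ratio per successful replication = 9.
Target posterior odds = 0.95/0.05 = 19.
Require 9ⁿ ≥ 19 ÷ 0.25 = 76.
9¹ = 9 falls short of 76 but 9² = 81 reaches it, so n = 2.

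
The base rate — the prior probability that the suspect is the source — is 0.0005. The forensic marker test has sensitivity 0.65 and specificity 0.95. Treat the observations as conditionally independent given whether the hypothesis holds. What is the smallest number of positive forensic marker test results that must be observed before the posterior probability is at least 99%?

Prior odds: 0.0005 ÷ 0.9995 = 1/1999.
False-positive rate = 1 − 0.95 = 0.05; likelihood ratio of a positive = 0.65/0.05 = 13.
Target odds: 0.99 ÷ 0.01 = 99.
Require 13ⁿ ≥ 99 ÷ (1/1999) = 197901.
13⁴ = 28561 falls short of 197901 but 13⁵ = 371293 reaches it, so n = 5.

5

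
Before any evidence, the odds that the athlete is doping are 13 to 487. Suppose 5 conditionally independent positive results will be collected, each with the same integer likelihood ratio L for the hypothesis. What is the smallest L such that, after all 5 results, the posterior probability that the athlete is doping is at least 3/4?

3

Prior odds = 13/487.
Target odds = 0.75/0.25 = 3.
Need L⁵ ≥ 3 ÷ (13/487) = 1461/13.
2⁵ = 32 < 1461/13 ≤ 243 = 3⁵, so L = 3.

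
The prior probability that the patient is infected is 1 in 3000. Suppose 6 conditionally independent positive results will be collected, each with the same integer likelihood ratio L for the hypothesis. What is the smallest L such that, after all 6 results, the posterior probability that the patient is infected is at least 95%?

Prior odds = (1/3000)/(2999/3000) = 1/2999.
Target odds = 0.95/0.05 = 19.
Need L⁶ ≥ 19 ÷ (1/2999) = 56981.
6⁶ = 46656 < 56981 ≤ 117649 = 7⁶, so L = 7.

7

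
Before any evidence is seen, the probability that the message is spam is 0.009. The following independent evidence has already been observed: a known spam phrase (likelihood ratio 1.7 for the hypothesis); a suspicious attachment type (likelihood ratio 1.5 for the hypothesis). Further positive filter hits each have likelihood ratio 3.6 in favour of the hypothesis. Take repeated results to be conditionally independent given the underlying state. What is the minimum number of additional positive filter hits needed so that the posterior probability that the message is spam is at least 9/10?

5

Prior odds = 0.009/0.991 = 9/991.
Combined Bayes factor of the evidence already in hand = 1.7 × 1.5 = 2.55.
Odds after that evidence = (9/991) × 2.55 = 459/19820.
Target odds = 0.9/0.1 = 9.
Need 3.6ⁿ ≥ 9 ÷ (459/19820) = 19820/51.
3.6⁴ = 167.9616 falls short of 19820/51 but 3.6⁵ = 604.66176 reaches it, so n = 5.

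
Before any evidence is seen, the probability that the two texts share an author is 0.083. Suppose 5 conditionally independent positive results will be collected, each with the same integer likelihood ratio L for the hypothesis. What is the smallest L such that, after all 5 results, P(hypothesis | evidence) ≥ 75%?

Prior odds = 0.083/0.917 = 83/917.
Target odds = 0.75/0.25 = 3.
Need L⁵ ≥ 3 ÷ (83/917) = 2751/83.
2⁵ = 32 < 2751/83 ≤ 243 = 3⁵, so L = 3.

3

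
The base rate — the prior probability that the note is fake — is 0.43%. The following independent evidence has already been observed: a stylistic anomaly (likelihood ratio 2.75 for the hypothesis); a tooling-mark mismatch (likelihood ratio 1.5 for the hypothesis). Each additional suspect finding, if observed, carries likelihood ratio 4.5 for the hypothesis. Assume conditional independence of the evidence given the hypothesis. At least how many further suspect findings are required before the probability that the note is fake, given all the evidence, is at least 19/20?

Prior odds = 0.0043/0.9957 = 43/9957.
Combined Bayes factor of the evidence already in hand = 2.75 × 1.5 = 4.125.
Odds after that evidence = (43/9957) × 4.125 = 473/26552.
Target odds = 0.95/0.05 = 19.
Need 4.5ⁿ ≥ 19 ÷ (473/26552) = 504488/473.
4.5⁴ = 410.0625 falls short of 504488/473 but 4.5⁵ = 1845.28125 reaches it, so n = 5.

5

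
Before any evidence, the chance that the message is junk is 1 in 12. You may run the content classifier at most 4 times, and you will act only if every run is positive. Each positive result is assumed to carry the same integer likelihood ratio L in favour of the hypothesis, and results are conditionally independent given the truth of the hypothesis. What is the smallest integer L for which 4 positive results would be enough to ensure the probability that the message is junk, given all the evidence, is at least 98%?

5

Prior odds = (1/12)/(11/12) = 1/11.
Target odds = 0.98/0.02 = 49.
Need L⁴ ≥ 49 ÷ (1/11) = 539.
4⁴ = 256 < 539 ≤ 625 = 5⁴, so L = 5.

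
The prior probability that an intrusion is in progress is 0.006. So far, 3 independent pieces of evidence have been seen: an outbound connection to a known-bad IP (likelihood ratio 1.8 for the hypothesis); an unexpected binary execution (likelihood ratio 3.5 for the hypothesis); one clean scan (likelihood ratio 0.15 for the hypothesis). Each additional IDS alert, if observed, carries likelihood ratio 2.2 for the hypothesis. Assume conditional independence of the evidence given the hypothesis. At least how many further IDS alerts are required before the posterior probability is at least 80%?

Prior odds = 0.006/0.994 = 3/497.
Combined Bayes factor of the evidence already in hand = 1.8 × 3.5 × 0.15 = 0.945.
Odds after that evidence = (3/497) × 0.945 = 81/14200.
Target odds = 0.8/0.2 = 4.
Need 2.2ⁿ ≥ 4 ÷ (81/14200) = 56800/81.
2.2⁸ = 214358881/390625 falls short of 56800/81 but 2.2⁹ ≈1207.27 reaches it, so n = 9.

9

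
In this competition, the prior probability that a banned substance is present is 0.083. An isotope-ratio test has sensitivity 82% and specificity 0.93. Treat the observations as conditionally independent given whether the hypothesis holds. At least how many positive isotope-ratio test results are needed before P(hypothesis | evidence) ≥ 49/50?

Prior odds = 0.083/0.917 = 83/917.
False-positive rate = 1 − 0.93 = 0.07; likelihood ratio of a positive = 0.82/0.07 = 82/7.
Target posterior odds = 0.98/0.02 = 49.
Require (82/7)ⁿ ≥ 49 ÷ (83/917) = 44933/83.
(82/7)² = 6724/49 falls short of 44933/83 but (82/7)³ = 551368/343 reaches it, so n = 3.

3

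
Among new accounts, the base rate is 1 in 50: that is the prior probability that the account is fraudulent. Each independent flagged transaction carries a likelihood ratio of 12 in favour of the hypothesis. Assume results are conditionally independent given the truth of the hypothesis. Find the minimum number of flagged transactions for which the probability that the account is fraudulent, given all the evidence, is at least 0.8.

Prior odds = 0.02/0.98 = 1/49.
Likelihood ratio per flagged transaction = 12.
Target odds: 0.8 ÷ 0.2 = 4.
Require 12ⁿ ≥ 4 ÷ (1/49) = 196.
12² = 144 falls short of 196 but 12³ = 1728 reaches it, so n = 3.

3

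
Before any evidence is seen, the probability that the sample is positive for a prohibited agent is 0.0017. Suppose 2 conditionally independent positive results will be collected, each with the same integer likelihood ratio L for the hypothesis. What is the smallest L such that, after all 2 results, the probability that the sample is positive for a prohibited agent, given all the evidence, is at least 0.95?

106

Prior odds = 0.0017/0.9983 = 17/9983.
Target odds = 0.95/0.05 = 19.
Need L² ≥ 19 ÷ (17/9983) = 189677/17.
105² = 11025 < 189677/17 ≤ 11236 = 106², so L = 106.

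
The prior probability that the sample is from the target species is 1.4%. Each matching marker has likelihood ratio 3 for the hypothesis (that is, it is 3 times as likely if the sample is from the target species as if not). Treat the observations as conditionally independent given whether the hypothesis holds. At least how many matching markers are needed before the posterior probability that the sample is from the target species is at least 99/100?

Prior odds = 0.014/0.986 = 7/493.
Likelihood ratio per matching marker = 3.
Target posterior odds = 0.99/0.01 = 99.
Require 3ⁿ ≥ 99 ÷ (7/493) = 48807/7.
3⁸ = 6561 falls short of 48807/7 but 3⁹ = 19683 reaches it, so n = 9.

9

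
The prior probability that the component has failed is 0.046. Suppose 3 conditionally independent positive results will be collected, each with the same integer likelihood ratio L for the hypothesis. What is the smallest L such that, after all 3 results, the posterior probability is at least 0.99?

13

Prior odds = 0.046/0.954 = 23/477.
Target odds = 0.99/0.01 = 99.
Need L³ ≥ 99 ÷ (23/477) = 47223/23.
12³ = 1728 < 47223/23 ≤ 2197 = 13³, so L = 13.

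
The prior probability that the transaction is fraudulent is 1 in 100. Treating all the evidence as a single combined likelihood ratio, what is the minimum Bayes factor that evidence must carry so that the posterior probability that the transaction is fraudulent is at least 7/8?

Prior odds = 0.01/0.99 = 1/99.
Target odds = 0.875/0.125 = 7.
Required Bayes factor = 7 ÷ (1/99) = 693.

693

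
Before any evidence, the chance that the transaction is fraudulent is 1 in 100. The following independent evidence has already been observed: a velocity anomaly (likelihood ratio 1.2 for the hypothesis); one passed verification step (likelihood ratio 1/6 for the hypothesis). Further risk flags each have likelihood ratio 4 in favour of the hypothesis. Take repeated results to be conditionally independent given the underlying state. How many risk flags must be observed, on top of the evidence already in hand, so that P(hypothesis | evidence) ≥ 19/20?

Prior odds = 0.01/0.99 = 1/99.
Combined Bayes factor of the evidence already in hand = 1.2 × (1/6) = 0.2.
Odds after that evidence = (1/99) × 0.2 = 1/495.
Target odds = 0.95/0.05 = 19.
Need 4ⁿ ≥ 19 ÷ (1/495) = 9405.
4⁶ = 4096 falls short of 9405 but 4⁷ = 16384 reaches it, so n = 7.

7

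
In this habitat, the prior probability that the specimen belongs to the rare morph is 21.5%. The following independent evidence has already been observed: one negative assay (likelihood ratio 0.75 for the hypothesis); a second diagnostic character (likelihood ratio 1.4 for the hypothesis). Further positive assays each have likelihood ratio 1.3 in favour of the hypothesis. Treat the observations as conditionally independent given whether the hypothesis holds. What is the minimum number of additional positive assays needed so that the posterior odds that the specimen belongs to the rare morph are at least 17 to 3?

12

Prior odds = 0.215/0.785 = 43/157.
Combined Bayes factor of the evidence already in hand = 0.75 × 1.4 = 1.05.
Odds after that evidence = (43/157) × 1.05 = 903/3140.
Target odds = 17/3.
Need 1.3ⁿ ≥ 17/3 ÷ (903/3140) = 53380/2709.
1.3¹¹ ≈17.9216 falls short of 53380/2709 but 1.3¹² ≈23.2981 reaches it, so n = 12.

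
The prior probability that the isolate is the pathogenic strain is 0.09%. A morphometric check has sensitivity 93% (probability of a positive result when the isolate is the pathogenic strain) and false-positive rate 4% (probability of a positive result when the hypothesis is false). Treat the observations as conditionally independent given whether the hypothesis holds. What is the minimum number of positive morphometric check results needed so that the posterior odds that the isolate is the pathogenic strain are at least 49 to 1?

4

Prior odds = 0.0009/0.9991 = 9/9991.
Likelihood ratio of a positive result = 0.93/0.04 = 23.25.
Target odds = 49.
Need (9/9991) × 23.25ⁿ ≥ 49, i.e. 23.25ⁿ ≥ 489559/9.
23.25³ = 804357/64 falls short of 489559/9 but 23.25⁴ = 74805201/256 reaches it, so n = 4.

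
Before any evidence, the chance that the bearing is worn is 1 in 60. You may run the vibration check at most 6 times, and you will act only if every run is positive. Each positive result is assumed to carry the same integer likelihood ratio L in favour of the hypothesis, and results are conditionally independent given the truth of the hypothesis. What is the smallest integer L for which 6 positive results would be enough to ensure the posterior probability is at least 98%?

Prior odds = (1/60)/(59/60) = 1/59.
Target odds = 0.98/0.02 = 49.
Need L⁶ ≥ 49 ÷ (1/59) = 2891.
3⁶ = 729 < 2891 ≤ 4096 = 4⁶, so L = 4.

4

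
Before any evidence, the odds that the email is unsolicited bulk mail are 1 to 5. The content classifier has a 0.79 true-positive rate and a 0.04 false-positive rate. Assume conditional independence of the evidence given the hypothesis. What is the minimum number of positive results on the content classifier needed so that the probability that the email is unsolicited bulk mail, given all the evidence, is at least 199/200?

3

Prior odds = 0.2.
Likelihood ratio of a positive result = 0.79/0.04 = 19.75.
Target odds: 0.995 ÷ 0.005 = 199.
Require 19.75ⁿ ≥ 199 ÷ 0.2 = 995.
19.75² = 390.0625 falls short of 995 but 19.75³ = 7703.734375 reaches it, so n = 3.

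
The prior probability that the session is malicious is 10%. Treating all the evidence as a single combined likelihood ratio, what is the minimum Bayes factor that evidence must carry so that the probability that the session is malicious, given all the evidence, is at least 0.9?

Prior odds = 0.1/0.9 = 1/9.
Target odds = 0.9/0.1 = 9.
Required Bayes factor = 9 ÷ (1/9) = 81.

81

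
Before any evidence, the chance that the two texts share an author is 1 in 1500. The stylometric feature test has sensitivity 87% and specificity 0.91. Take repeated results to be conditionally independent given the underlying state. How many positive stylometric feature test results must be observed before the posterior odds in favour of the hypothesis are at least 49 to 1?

5

Prior odds: (1/1500) ÷ (1499/1500) = 1/1499.
False-positive rate = 1 − 0.91 = 0.09; likelihood ratio of a positive = 0.87/0.09 = 29/3.
Target odds = 49.
Need (1/1499) × (29/3)ⁿ ≥ 49, i.e. (29/3)ⁿ ≥ 73451.
(29/3)⁴ = 707281/81 falls short of 73451 but (29/3)⁵ = 20511149/243 reaches it, so n = 5.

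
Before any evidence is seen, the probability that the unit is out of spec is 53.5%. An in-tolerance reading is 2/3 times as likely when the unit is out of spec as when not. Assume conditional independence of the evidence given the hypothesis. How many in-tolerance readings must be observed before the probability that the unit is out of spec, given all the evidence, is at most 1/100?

12

Prior odds: 0.535 ÷ 0.465 = 107/93.
Likelihood ratio per in-tolerance reading = 2/3.
Target odds: 0.01 ÷ 0.99 = 1/99.
Require (2/3)ⁿ ≤ 1/99 ÷ (107/93) = 31/3531.
(2/3)¹¹ = 2048/177147 is still above 31/3531 but (2/3)¹² = 4096/531441 is at or below it, so n = 12.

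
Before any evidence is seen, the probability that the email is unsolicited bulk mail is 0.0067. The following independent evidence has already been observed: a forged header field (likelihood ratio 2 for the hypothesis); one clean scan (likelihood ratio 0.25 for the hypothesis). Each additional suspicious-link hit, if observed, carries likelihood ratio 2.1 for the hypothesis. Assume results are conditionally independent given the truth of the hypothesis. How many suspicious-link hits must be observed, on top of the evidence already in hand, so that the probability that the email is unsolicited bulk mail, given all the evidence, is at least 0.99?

14

Prior odds = 0.0067/0.9933 = 67/9933.
Combined Bayes factor of the evidence already in hand = 2 × 0.25 = 0.5.
Odds after that evidence = (67/9933) × 0.5 = 67/19866.
Target odds = 0.99/0.01 = 99.
Need 2.1ⁿ ≥ 99 ÷ (67/19866) = 1966734/67.
2.1¹³ ≈15447.2 falls short of 1966734/67 but 2.1¹⁴ ≈32439.2 reaches it, so n = 14.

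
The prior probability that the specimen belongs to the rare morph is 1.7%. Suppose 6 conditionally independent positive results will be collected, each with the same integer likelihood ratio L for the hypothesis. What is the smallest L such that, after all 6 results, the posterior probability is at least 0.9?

Prior odds = 0.017/0.983 = 17/983.
Target odds = 0.9/0.1 = 9.
Need L⁶ ≥ 9 ÷ (17/983) = 8847/17.
2⁶ = 64 < 8847/17 ≤ 729 = 3⁶, so L = 3.

3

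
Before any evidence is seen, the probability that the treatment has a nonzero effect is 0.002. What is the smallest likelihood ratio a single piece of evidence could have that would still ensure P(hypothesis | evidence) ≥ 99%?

Prior odds = 0.002/0.998 = 1/499.
Target odds = 0.99/0.01 = 99.
Required Bayes factor = 99 ÷ (1/499) = 49401.

49401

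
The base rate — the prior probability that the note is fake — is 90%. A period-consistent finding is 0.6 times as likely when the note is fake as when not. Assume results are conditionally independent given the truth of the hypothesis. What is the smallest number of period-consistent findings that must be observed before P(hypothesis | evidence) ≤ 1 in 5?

Prior odds: 0.9 ÷ 0.1 = 9.
Likelihood ratio per period-consistent finding = 0.6.
Target posterior odds = 0.2/0.8 = 0.25.
Need 9 × 0.6ⁿ ≤ 0.25, i.e. 0.6ⁿ ≤ 1/36.
0.6⁷ = 2187/78125 is still above 1/36 but 0.6⁸ = 6561/390625 is at or below it, so n = 8.

8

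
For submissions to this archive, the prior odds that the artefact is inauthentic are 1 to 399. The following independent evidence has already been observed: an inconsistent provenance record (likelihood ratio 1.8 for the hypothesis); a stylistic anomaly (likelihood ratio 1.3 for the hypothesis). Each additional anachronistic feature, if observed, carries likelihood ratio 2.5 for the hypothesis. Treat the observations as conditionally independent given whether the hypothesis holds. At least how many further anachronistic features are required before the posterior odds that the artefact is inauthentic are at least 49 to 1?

10

Prior odds = 1/399.
Combined Bayes factor of the evidence already in hand = 1.8 × 1.3 = 2.34.
Odds after that evidence = (1/399) × 2.34 = 39/6650.
Target odds = 49.
Need 2.5ⁿ ≥ 49 ÷ (39/6650) = 325850/39.
2.5⁹ = 1953125/512 falls short of 325850/39 but 2.5¹⁰ = 9765625/1024 reaches it, so n = 10.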